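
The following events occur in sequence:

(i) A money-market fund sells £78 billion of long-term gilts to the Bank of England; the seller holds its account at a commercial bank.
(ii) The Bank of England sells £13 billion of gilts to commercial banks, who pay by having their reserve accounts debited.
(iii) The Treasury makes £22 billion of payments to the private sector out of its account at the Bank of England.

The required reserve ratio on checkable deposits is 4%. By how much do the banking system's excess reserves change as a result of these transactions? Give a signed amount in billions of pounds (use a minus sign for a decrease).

+£83 billion

Asset purchase (from non-banks) £78 billion: reserves +£78B, deposits +£78B.
OMO sale (to banks) £13 billion: reserves −£13B, deposits 0.
Government spending £22 billion: reserves +£22B, deposits +£22B.
Totals: Δreserves = +£87B, Δdeposits = +£100B.
Δrequired reserves = 4% × +£100B = +£4B.
Δexcess reserves = Δreserves − Δrequired = +£87B − (+£4B) = +£83 billion.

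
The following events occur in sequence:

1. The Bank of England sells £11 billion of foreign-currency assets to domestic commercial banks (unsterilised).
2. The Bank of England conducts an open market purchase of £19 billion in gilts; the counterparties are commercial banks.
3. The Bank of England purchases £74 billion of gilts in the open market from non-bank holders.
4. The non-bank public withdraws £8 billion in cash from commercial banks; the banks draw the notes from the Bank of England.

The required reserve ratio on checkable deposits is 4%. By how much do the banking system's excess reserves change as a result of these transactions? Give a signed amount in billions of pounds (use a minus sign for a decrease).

FX sale £11 billion: reserves −£11B, deposits 0.
OMO purchase (from banks) £19 billion: reserves +£19B, deposits 0.
Asset purchase (from non-banks) £74 billion: reserves +£74B, deposits +£74B.
Currency withdrawal £8 billion: reserves −£8B, deposits −£8B.
Totals: Δreserves = +£74B, Δdeposits = +£66B.
Δrequired reserves = 4% × +£66B = +£2.64B.
Δexcess reserves = Δreserves − Δrequired = +£74B − (+£2.64B) = +£71.36 billion.

+£71.36 billion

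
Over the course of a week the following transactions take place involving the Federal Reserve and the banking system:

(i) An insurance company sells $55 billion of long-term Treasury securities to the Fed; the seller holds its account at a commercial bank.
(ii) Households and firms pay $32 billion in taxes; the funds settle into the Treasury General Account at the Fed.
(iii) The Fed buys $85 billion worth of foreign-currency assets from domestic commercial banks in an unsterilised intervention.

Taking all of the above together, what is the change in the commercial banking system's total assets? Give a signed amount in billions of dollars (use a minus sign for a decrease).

Fed balance sheet:
  Assets:      Securities +$55B, Foreign assets +$85B
  Liabilities: Bank reserves +$108B, Government deposits +$32B
Commercial banking system:
  Assets:      Reserves at CB +$108B, Foreign assets −$85B
  Liabilities: Checkable deposits +$23B
Change in total bank assets = +$23 billion.

+$23 billion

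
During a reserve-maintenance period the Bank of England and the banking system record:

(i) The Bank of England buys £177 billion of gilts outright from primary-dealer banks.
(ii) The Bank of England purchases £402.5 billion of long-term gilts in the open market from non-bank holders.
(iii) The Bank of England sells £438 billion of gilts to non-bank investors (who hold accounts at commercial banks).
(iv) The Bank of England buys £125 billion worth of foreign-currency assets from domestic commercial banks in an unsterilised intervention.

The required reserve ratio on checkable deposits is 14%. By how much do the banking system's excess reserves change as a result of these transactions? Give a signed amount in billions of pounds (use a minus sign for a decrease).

OMO purchase (from banks) £177 billion: reserves +£177B, deposits 0.
Asset purchase (from non-banks) £402.5 billion: reserves +£402.5B, deposits +£402.5B.
Asset sale (to non-banks) £438 billion: reserves −£438B, deposits −£438B.
FX purchase £125 billion: reserves +£125B, deposits 0.
Totals: Δreserves = +£266.5B, Δdeposits = −£35.5B.
Δrequired reserves = 14% × −£35.5B = −£4.97B.
Δexcess reserves = Δreserves − Δrequired = +£266.5B − (−£4.97B) = +£271.47 billion.

+£271.47 billion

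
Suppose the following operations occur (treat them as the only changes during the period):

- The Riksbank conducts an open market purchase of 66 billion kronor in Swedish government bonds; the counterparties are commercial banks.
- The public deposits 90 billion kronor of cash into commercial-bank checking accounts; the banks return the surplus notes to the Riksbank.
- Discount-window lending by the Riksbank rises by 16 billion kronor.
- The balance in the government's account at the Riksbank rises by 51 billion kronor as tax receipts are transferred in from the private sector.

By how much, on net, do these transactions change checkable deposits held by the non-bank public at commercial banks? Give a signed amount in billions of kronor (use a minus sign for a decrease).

OMO purchase (from banks) 66 billion kronor: the counterparty is a bank, so public deposits are unchanged → 0.
Currency deposit 90 billion kronor: non-bank counterparties' bank balances rise → +90B.
Discount-window loan 16 billion kronor: the counterparty is a bank, so public deposits are unchanged → 0.
Government account inflow 51 billion kronor: non-bank counterparties' bank balances fall → −51B.
Net: 0 + 90 + 0 − 51 = +39 billion.

+39 billion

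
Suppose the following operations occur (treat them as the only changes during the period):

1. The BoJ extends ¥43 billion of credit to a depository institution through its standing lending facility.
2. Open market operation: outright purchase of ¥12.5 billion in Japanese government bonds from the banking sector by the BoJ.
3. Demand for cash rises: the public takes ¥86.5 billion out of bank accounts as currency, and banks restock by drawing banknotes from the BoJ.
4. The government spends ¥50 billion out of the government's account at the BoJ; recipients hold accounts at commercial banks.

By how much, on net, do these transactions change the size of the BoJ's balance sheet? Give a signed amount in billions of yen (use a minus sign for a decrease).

+¥55.5 billion

Discount-window loan ¥43 billion: a BoJ asset is acquired → +¥43B.
OMO purchase (from banks) ¥12.5 billion: a BoJ asset is acquired → +¥12.5B.
Currency withdrawal ¥86.5 billion: only the composition of liabilities changes → 0.
Government spending ¥50 billion: only the composition of liabilities changes → 0.
Net: 43 + 12.5 + 0 + 0 = +¥55.5 billion.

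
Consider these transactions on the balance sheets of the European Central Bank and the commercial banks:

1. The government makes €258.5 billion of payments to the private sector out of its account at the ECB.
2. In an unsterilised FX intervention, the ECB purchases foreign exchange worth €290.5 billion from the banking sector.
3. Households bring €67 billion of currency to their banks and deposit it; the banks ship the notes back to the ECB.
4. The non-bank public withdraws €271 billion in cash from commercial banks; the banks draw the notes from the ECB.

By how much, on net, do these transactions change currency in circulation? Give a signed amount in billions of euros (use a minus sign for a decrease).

+€204 billion

Government spending €258.5 billion: no currency enters or leaves circulation → 0.
FX purchase €290.5 billion: no currency enters or leaves circulation → 0.
Currency deposit €67 billion: notes return to the central bank → −€67B.
Currency withdrawal €271 billion: notes leave the central bank → +€271B.
Net: 0 + 0 − 67 + 271 = +€204 billion.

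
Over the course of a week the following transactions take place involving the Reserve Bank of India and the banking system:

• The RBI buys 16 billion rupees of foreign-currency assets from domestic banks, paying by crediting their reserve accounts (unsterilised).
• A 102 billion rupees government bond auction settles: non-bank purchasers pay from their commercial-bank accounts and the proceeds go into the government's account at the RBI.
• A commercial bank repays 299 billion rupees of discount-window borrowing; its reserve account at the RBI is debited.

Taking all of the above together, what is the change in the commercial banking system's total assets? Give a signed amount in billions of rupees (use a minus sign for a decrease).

FX purchase 16 billion rupees: just an asset swap on bank balance sheets → 0.
Government account inflow 102 billion rupees: bank balance sheets shrink → −102B.
Discount-window repayment 299 billion rupees: bank balance sheets shrink → −299B.
Net: 0 − 102 − 299 = -401 billion.

-401 billion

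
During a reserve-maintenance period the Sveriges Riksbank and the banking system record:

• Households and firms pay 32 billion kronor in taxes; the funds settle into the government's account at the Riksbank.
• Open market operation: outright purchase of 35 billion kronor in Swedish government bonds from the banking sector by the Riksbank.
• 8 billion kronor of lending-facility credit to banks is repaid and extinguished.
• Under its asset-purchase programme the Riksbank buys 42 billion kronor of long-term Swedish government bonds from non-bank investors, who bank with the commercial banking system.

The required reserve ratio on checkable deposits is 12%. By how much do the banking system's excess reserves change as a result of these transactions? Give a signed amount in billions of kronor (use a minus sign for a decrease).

Government account inflow 32 billion kronor: reserves −32B, deposits −32B.
OMO purchase (from banks) 35 billion kronor: reserves +35B, deposits 0.
Discount-window repayment 8 billion kronor: reserves −8B, deposits 0.
Asset purchase (from non-banks) 42 billion kronor: reserves +42B, deposits +42B.
Totals: Δreserves = +37B, Δdeposits = +10B.
Δrequired reserves = 12% × +10B = +1.2B.
Δexcess reserves = Δreserves − Δrequired = +37B − (+1.2B) = +35.8 billion.

+35.8 billion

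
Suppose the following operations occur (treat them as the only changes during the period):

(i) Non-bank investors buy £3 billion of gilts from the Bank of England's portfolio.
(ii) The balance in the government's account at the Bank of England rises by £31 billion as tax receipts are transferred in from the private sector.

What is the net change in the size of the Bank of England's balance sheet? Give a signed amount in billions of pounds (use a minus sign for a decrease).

Bank of England balance sheet:
  Assets:      Securities −£3B
  Liabilities: Bank reserves −£34B, Government deposits +£31B
Change in total Bank of England assets = -£3 billion.

-£3 billion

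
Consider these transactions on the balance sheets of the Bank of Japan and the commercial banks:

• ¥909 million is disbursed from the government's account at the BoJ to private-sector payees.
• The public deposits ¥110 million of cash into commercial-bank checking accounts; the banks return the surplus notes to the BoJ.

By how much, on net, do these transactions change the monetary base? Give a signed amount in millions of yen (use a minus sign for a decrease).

+¥909 million

BoJ balance sheet:
  Assets:      no change
  Liabilities: Bank reserves +¥1019M, Currency in circulation −¥110M, Government deposits −¥909M
Monetary base = currency + reserves: −¥110M + (+¥1019M) = +¥909 million.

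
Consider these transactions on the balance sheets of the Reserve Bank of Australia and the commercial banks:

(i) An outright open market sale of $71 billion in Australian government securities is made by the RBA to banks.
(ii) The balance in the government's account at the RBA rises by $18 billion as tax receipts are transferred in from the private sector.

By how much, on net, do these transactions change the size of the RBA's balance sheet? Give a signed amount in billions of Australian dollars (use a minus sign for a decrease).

OMO sale (to banks) $71 billion: an RBA asset is shed → −$71B.
Government account inflow $18 billion: only the composition of liabilities changes → 0.
Net: −71 + 0 = -$71 billion.

-$71 billion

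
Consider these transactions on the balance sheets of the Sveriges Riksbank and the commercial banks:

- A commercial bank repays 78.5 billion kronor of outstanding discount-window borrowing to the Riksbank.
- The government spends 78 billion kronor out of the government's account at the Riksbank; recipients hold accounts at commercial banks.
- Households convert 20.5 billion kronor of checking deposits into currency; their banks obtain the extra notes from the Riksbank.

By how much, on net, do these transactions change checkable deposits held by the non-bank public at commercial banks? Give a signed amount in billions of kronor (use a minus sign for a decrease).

+57.5 billion

Discount-window repayment 78.5 billion kronor: the counterparty is a bank, so public deposits are unchanged → 0.
Government spending 78 billion kronor: non-bank counterparties' bank balances rise → +78B.
Currency withdrawal 20.5 billion kronor: non-bank counterparties' bank balances fall → −20.5B.
Net: 0 + 78 − 20.5 = +57.5 billion.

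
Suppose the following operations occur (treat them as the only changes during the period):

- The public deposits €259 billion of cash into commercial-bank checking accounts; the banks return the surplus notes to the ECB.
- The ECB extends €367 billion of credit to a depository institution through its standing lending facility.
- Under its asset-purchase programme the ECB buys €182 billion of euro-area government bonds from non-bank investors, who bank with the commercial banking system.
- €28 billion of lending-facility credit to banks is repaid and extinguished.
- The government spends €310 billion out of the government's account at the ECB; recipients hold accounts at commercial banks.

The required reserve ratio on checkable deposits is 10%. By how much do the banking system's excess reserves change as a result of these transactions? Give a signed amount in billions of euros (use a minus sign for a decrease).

+€1014.9 billion

Currency deposit €259 billion: reserves +€259B, deposits +€259B.
Discount-window loan €367 billion: reserves +€367B, deposits 0.
Asset purchase (from non-banks) €182 billion: reserves +€182B, deposits +€182B.
Discount-window repayment €28 billion: reserves −€28B, deposits 0.
Government spending €310 billion: reserves +€310B, deposits +€310B.
Totals: Δreserves = +€1090B, Δdeposits = +€751B.
Δrequired reserves = 10% × +€751B = +€75.1B.
Δexcess reserves = Δreserves − Δrequired = +€1090B − (+€75.1B) = +€1014.9 billion.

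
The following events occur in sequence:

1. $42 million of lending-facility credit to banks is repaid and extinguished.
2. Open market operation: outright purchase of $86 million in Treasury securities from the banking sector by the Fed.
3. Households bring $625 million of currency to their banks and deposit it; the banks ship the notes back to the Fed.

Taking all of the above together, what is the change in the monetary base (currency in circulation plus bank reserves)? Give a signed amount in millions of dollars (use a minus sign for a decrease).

Fed balance sheet:
  Assets:      Securities +$86M, Loans to banks −$42M
  Liabilities: Bank reserves +$669M, Currency in circulation −$625M
Monetary base = currency + reserves: −$625M + (+$669M) = +$44 million.

+$44 million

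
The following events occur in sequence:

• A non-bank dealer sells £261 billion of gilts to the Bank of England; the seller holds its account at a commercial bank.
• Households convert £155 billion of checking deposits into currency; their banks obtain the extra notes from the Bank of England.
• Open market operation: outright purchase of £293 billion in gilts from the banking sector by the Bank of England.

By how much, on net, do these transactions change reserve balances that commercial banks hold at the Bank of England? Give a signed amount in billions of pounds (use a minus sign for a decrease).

+£399 billion

Asset purchase (from non-banks) £261 billion: the Bank of England pays by crediting reserve accounts → +£261B.
Currency withdrawal £155 billion: banks swap reserves for currency → −£155B.
OMO purchase (from banks) £293 billion: the Bank of England pays by crediting reserve accounts → +£293B.
Net: 261 − 155 + 293 = +£399 billion.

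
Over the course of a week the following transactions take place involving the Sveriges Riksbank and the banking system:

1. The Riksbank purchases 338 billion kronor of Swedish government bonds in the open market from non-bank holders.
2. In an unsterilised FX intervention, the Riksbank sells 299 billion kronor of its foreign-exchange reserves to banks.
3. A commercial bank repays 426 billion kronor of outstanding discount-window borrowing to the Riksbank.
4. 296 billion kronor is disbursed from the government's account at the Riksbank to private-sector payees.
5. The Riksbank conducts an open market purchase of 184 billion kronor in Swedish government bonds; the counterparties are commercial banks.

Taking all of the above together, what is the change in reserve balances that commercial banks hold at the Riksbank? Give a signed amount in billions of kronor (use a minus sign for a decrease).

Riksbank balance sheet:
  Assets:      Securities +522B, Loans to banks −426B, Foreign assets −299B
  Liabilities: Bank reserves +93B, Government deposits −296B
So the change in reserve balances that commercial banks hold at the Riksbank is +93 billion.

+93 billion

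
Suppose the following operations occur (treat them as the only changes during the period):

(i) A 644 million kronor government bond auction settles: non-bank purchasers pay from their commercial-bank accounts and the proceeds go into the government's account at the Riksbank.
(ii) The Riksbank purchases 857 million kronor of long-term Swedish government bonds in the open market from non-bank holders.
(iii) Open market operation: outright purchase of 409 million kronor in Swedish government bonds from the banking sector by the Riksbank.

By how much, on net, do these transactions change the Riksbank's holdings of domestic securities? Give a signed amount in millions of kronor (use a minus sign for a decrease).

Government account inflow 644 million kronor: the Riksbank's securities portfolio is untouched → 0.
Asset purchase (from non-banks) 857 million kronor: securities added to the Riksbank's portfolio → +857M.
OMO purchase (from banks) 409 million kronor: securities added to the Riksbank's portfolio → +409M.
Net: 0 + 857 + 409 = +1266 million.

+1266 million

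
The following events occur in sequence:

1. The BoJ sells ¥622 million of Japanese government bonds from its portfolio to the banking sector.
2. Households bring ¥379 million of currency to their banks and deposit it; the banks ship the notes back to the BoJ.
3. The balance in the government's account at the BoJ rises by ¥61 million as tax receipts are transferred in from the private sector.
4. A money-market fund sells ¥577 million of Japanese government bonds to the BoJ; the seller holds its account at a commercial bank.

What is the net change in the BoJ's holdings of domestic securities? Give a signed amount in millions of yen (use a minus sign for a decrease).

-¥45 million

OMO sale (to banks) ¥622 million: securities removed from the BoJ's portfolio → −¥622M.
Currency deposit ¥379 million: the BoJ's securities portfolio is untouched → 0.
Government account inflow ¥61 million: the BoJ's securities portfolio is untouched → 0.
Asset purchase (from non-banks) ¥577 million: securities added to the BoJ's portfolio → +¥577M.
Net: −622 + 0 + 0 + 577 = -¥45 million.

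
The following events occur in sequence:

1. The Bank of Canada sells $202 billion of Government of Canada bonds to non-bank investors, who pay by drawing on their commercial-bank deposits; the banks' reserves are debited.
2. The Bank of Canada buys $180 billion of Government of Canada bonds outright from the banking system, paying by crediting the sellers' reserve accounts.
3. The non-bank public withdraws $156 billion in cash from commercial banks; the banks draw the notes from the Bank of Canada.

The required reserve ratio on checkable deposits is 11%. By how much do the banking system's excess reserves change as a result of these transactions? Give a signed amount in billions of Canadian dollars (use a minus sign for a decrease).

-$138.62 billion

Asset sale (to non-banks) $202 billion: reserves −$202B, deposits −$202B.
OMO purchase (from banks) $180 billion: reserves +$180B, deposits 0.
Currency withdrawal $156 billion: reserves −$156B, deposits −$156B.
Totals: Δreserves = −$178B, Δdeposits = −$358B.
Δrequired reserves = 11% × −$358B = −$39.38B.
Δexcess reserves = Δreserves − Δrequired = −$178B − (−$39.38B) = -$138.62 billion.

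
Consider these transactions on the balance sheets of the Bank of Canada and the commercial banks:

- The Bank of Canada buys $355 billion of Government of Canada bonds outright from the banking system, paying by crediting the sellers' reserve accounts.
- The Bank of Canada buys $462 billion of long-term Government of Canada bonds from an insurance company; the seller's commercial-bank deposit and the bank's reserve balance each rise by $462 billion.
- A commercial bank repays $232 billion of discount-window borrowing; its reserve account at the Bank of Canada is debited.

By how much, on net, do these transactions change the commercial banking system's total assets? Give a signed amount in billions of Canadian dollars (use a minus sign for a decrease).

+$230 billion

OMO purchase (from banks) $355 billion: just an asset swap on bank balance sheets → 0.
Asset purchase (from non-banks) $462 billion: bank balance sheets expand → +$462B.
Discount-window repayment $232 billion: bank balance sheets shrink → −$232B.
Net: 0 + 462 − 232 = +$230 billion.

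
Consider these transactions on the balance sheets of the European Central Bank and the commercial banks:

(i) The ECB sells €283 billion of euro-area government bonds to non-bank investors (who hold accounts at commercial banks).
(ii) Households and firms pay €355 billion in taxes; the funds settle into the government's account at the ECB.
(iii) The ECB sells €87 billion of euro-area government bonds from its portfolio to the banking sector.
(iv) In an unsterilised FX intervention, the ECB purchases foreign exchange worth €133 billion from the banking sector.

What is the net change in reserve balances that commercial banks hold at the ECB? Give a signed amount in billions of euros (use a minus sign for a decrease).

-€592 billion

ECB balance sheet:
  Assets:      Securities −€370B, Foreign assets +€133B
  Liabilities: Bank reserves −€592B, Government deposits +€355B
Commercial banking system:
  Assets:      Reserves at CB −€592B, Securities +€87B, Foreign assets −€133B
  Liabilities: Checkable deposits −€638B
So the change in reserve balances that commercial banks hold at the ECB is -€592 billion.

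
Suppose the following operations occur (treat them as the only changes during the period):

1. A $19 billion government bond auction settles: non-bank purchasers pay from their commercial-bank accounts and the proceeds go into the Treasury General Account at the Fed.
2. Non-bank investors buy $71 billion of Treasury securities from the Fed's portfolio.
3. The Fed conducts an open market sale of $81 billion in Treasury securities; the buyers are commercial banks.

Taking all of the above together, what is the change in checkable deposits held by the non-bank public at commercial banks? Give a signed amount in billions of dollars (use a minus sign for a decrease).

-$90 billion

Government account inflow $19 billion: non-bank counterparties' bank balances fall → −$19B.
Asset sale (to non-banks) $71 billion: non-bank counterparties' bank balances fall → −$71B.
OMO sale (to banks) $81 billion: the counterparty is a bank, so public deposits are unchanged → 0.
Net: −19 − 71 + 0 = -$90 billion.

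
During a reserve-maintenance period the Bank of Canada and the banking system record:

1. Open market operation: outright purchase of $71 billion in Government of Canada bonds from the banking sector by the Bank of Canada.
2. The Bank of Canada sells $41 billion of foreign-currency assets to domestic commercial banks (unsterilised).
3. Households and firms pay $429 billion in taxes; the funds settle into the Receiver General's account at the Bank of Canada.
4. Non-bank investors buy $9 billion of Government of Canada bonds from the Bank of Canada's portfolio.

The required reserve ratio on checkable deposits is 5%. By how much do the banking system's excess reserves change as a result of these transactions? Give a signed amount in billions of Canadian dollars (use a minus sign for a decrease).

-$386.1 billion

OMO purchase (from banks) $71 billion: reserves +$71B, deposits 0.
FX sale $41 billion: reserves −$41B, deposits 0.
Government account inflow $429 billion: reserves −$429B, deposits −$429B.
Asset sale (to non-banks) $9 billion: reserves −$9B, deposits −$9B.
Totals: Δreserves = −$408B, Δdeposits = −$438B.
Δrequired reserves = 5% × −$438B = −$21.9B.
Δexcess reserves = Δreserves − Δrequired = −$408B − (−$21.9B) = -$386.1 billion.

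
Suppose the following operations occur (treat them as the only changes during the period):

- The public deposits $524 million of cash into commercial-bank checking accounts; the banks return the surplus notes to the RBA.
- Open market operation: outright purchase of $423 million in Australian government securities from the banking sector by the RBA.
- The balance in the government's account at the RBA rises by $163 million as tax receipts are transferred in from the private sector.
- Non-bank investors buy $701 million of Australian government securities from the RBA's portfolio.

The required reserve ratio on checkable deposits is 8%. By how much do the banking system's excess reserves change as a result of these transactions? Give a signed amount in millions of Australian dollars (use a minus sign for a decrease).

+$110.2 million

Currency deposit $524 million: reserves +$524M, deposits +$524M.
OMO purchase (from banks) $423 million: reserves +$423M, deposits 0.
Government account inflow $163 million: reserves −$163M, deposits −$163M.
Asset sale (to non-banks) $701 million: reserves −$701M, deposits −$701M.
Totals: Δreserves = +$83M, Δdeposits = −$340M.
Δrequired reserves = 8% × −$340M = −$27.2M.
Δexcess reserves = Δreserves − Δrequired = +$83M − (−$27.2M) = +$110.2 million.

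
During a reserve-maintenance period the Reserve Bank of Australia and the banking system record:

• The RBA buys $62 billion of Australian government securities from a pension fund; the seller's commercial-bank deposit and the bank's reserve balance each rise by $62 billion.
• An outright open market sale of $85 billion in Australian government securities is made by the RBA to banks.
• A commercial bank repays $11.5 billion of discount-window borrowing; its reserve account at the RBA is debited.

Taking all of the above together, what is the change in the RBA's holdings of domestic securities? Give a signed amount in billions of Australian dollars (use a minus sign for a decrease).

RBA balance sheet:
  Assets:      Securities −$23B, Loans to banks −$11.5B
  Liabilities: Bank reserves −$34.5B
Commercial banking system:
  Assets:      Reserves at CB −$34.5B, Securities +$85B
  Liabilities: Checkable deposits +$62B, Borrowings from CB −$11.5B
So the change in the RBA's holdings of domestic securities is -$23 billion.

-$23 billion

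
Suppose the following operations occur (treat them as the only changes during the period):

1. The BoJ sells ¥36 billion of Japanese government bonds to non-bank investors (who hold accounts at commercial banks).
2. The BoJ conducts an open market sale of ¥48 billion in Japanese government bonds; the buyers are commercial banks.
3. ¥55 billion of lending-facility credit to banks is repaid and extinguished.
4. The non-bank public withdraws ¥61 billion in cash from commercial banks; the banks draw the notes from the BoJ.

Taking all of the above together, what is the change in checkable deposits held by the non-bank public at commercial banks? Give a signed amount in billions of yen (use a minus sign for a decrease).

Asset sale (to non-banks) ¥36 billion: non-bank counterparties' bank balances fall → −¥36B.
OMO sale (to banks) ¥48 billion: the counterparty is a bank, so public deposits are unchanged → 0.
Discount-window repayment ¥55 billion: the counterparty is a bank, so public deposits are unchanged → 0.
Currency withdrawal ¥61 billion: non-bank counterparties' bank balances fall → −¥61B.
Net: −36 + 0 + 0 − 61 = -¥97 billion.

-¥97 billion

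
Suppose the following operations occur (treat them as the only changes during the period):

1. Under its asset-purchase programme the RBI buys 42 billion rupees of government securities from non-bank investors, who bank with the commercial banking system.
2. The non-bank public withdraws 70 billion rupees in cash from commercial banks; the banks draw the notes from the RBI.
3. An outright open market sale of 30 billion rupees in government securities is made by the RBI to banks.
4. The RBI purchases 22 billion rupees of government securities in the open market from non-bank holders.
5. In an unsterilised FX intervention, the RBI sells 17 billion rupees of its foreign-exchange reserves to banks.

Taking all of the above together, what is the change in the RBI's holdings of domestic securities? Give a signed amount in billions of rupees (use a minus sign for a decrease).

+34 billion

Asset purchase (from non-banks) 42 billion rupees: securities added to the RBI's portfolio → +42B.
Currency withdrawal 70 billion rupees: the RBI's securities portfolio is untouched → 0.
OMO sale (to banks) 30 billion rupees: securities removed from the RBI's portfolio → −30B.
Asset purchase (from non-banks) 22 billion rupees: securities added to the RBI's portfolio → +22B.
FX sale 17 billion rupees: the RBI's securities portfolio is untouched → 0.
Net: 42 + 0 − 30 + 22 + 0 = +34 billion.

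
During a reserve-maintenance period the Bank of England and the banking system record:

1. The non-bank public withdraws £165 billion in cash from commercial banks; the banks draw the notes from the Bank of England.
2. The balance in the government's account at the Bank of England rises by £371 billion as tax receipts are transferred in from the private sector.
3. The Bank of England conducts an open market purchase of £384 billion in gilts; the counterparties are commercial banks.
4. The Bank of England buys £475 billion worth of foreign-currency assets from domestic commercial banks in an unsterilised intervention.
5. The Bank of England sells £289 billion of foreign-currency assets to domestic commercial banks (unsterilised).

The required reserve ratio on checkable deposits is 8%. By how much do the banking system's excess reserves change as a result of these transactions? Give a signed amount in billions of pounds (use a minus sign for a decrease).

Currency withdrawal £165 billion: reserves −£165B, deposits −£165B.
Government account inflow £371 billion: reserves −£371B, deposits −£371B.
OMO purchase (from banks) £384 billion: reserves +£384B, deposits 0.
FX purchase £475 billion: reserves +£475B, deposits 0.
FX sale £289 billion: reserves −£289B, deposits 0.
Totals: Δreserves = +£34B, Δdeposits = −£536B.
Δrequired reserves = 8% × −£536B = −£42.88B.
Δexcess reserves = Δreserves − Δrequired = +£34B − (−£42.88B) = +£76.88 billion.

+£76.88 billion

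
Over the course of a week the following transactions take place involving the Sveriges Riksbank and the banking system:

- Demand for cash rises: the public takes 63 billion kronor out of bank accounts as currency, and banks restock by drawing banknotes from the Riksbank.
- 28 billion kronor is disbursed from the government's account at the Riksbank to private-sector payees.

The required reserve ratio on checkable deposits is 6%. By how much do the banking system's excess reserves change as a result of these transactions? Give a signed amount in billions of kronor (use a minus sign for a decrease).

Currency withdrawal 63 billion kronor: reserves −63B, deposits −63B.
Government spending 28 billion kronor: reserves +28B, deposits +28B.
Totals: Δreserves = −35B, Δdeposits = −35B.
Δrequired reserves = 6% × −35B = −2.1B.
Δexcess reserves = Δreserves − Δrequired = −35B − (−2.1B) = -32.9 billion.

-32.9 billion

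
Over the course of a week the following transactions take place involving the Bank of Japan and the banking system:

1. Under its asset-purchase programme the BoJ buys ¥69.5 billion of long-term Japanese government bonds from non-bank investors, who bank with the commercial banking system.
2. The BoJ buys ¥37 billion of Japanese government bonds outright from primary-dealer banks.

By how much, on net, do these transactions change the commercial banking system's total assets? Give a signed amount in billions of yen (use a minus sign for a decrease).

BoJ balance sheet:
  Assets:      Securities +¥106.5B
  Liabilities: Bank reserves +¥106.5B
Commercial banking system:
  Assets:      Reserves at CB +¥106.5B, Securities −¥37B
  Liabilities: Checkable deposits +¥69.5B
Change in total bank assets = +¥69.5 billion.

+¥69.5 billion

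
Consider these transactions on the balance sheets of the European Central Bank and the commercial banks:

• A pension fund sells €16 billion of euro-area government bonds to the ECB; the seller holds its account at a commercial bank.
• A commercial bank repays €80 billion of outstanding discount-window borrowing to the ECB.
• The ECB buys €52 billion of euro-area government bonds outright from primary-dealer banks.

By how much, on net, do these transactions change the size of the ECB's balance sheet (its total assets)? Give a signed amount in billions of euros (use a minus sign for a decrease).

Asset purchase (from non-banks) €16 billion: an ECB asset is acquired → +€16B.
Discount-window repayment €80 billion: an ECB asset is shed → −€80B.
OMO purchase (from banks) €52 billion: an ECB asset is acquired → +€52B.
Net: 16 − 80 + 52 = -€12 billion.

-€12 billion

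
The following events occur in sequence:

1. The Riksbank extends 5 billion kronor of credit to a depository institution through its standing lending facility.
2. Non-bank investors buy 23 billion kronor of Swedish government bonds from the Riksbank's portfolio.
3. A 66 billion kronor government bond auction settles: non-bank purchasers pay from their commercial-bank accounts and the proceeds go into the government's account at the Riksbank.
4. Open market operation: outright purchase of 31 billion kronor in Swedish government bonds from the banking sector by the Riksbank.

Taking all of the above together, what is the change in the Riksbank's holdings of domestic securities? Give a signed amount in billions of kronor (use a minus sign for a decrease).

Riksbank balance sheet:
  Assets:      Securities +8B, Loans to banks +5B
  Liabilities: Bank reserves −53B, Government deposits +66B
Commercial banking system:
  Assets:      Reserves at CB −53B, Securities −31B
  Liabilities: Checkable deposits −89B, Borrowings from CB +5B
So the change in the Riksbank's holdings of domestic securities is +8 billion.

+8 billion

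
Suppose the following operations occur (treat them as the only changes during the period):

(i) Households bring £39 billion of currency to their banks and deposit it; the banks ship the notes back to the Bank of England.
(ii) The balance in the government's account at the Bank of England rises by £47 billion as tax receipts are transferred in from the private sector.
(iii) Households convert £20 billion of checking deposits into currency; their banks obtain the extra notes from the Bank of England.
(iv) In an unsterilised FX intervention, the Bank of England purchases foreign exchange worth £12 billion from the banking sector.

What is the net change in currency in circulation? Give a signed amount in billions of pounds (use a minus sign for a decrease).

Bank of England balance sheet:
  Assets:      Foreign assets +£12B
  Liabilities: Bank reserves −£16B, Currency in circulation −£19B, Government deposits +£47B
So the change in currency in circulation is -£19 billion.

-£19 billion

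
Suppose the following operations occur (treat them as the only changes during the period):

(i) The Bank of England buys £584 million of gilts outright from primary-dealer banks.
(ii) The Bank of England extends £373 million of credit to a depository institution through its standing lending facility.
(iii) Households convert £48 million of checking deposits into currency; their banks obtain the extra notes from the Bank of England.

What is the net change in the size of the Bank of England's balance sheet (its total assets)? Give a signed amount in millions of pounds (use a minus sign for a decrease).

OMO purchase (from banks) £584 million: a Bank of England asset is acquired → +£584M.
Discount-window loan £373 million: a Bank of England asset is acquired → +£373M.
Currency withdrawal £48 million: only the composition of liabilities changes → 0.
Net: 584 + 373 + 0 = +£957 million.

+£957 million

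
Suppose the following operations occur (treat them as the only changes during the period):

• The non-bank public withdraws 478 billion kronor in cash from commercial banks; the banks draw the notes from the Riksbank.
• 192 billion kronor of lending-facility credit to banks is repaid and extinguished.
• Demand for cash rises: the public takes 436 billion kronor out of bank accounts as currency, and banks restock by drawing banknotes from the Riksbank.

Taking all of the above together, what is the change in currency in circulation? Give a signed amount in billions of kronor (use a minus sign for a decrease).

+914 billion

Currency withdrawal 478 billion kronor: notes leave the central bank → +478B.
Discount-window repayment 192 billion kronor: no currency enters or leaves circulation → 0.
Currency withdrawal 436 billion kronor: notes leave the central bank → +436B.
Net: 478 + 0 + 436 = +914 billion.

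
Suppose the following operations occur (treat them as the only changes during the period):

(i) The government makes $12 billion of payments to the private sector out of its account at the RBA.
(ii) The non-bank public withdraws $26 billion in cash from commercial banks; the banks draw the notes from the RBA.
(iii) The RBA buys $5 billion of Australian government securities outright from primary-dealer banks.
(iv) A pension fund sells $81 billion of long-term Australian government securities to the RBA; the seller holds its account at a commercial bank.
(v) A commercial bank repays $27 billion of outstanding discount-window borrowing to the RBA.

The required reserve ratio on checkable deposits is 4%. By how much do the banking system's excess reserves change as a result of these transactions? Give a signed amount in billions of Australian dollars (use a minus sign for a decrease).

Government spending $12 billion: reserves +$12B, deposits +$12B.
Currency withdrawal $26 billion: reserves −$26B, deposits −$26B.
OMO purchase (from banks) $5 billion: reserves +$5B, deposits 0.
Asset purchase (from non-banks) $81 billion: reserves +$81B, deposits +$81B.
Discount-window repayment $27 billion: reserves −$27B, deposits 0.
Totals: Δreserves = +$45B, Δdeposits = +$67B.
Δrequired reserves = 4% × +$67B = +$2.68B.
Δexcess reserves = Δreserves − Δrequired = +$45B − (+$2.68B) = +$42.32 billion.

+$42.32 billion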